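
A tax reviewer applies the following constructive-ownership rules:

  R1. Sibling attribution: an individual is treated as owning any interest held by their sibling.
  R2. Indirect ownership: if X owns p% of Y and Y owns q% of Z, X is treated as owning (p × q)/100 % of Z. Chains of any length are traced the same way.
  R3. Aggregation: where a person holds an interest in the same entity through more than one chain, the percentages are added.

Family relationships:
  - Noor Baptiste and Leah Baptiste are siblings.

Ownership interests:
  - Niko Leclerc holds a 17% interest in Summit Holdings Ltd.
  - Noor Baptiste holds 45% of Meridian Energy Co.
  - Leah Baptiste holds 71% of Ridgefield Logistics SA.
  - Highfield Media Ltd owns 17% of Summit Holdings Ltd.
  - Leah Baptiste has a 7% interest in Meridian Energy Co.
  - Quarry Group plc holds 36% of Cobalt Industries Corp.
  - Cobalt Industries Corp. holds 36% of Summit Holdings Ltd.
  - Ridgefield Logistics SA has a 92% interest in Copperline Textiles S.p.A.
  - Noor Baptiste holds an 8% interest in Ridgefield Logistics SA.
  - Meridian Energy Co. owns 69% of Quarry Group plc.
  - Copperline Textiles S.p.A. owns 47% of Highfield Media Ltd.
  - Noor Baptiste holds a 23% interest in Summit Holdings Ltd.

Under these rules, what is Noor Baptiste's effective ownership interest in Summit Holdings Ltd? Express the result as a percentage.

By sibling attribution (R1), Noor Baptiste is treated as also owning Leah Baptiste's interest in Ridgefield Logistics SA, giving 8% + 71% = 79%.
By sibling attribution (R1), Noor Baptiste is treated as also owning Leah Baptiste's interest in Meridian Energy Co, giving 45% + 7% = 52%.
Chain via Ridgefield Logistics SA → Copperline Textiles S.p.A. → Highfield Media Ltd (R2): 79% × 92% × 47% × 17% = 5.807132% of Summit Holdings Ltd.
Chain via Meridian Energy Co. → Quarry Group plc → Cobalt Industries Corp. (R2): 52% × 69% × 36% × 36% = 4.650048% of Summit Holdings Ltd.
Direct interest in Summit Holdings Ltd: 23%.
Aggregating (R3): 5.807132% + 4.650048% + 23% = 33.45718%.

33.45718%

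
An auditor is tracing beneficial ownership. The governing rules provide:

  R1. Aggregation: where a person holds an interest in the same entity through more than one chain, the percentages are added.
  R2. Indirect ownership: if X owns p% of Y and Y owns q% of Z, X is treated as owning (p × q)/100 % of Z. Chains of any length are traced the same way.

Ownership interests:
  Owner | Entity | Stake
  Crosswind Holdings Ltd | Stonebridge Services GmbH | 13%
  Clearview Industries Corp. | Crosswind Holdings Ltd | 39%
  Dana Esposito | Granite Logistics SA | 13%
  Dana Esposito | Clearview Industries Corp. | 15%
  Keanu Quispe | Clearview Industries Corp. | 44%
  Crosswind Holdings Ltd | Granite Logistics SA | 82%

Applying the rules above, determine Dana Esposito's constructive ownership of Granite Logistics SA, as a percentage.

Chain via Clearview Industries Corp. → Crosswind Holdings Ltd (R2): 15% × 39% × 82% = 4.797% of Granite Logistics SA.
Direct interest in Granite Logistics SA: 13%.
Aggregating (R1): 4.797% + 13% = 17.797%.

17.797%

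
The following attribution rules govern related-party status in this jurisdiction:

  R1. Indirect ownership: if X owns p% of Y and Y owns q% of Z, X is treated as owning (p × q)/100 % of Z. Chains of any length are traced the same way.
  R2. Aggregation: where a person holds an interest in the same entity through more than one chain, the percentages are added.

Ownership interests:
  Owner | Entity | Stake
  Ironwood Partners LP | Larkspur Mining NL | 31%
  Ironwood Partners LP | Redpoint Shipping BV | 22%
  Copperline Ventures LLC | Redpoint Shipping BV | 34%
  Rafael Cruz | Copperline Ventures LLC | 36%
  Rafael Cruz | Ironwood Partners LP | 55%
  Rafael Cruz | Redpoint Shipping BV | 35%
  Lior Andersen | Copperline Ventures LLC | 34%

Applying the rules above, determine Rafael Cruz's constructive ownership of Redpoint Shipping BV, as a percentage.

59.34%

Chain via Copperline Ventures LLC (R1): 36% × 34% = 12.24% of Redpoint Shipping BV.
Chain via Ironwood Partners LP (R1): 55% × 22% = 12.1% of Redpoint Shipping BV.
Direct interest in Redpoint Shipping BV: 35%.
Aggregating (R2): 12.24% + 12.1% + 35% = 59.34%.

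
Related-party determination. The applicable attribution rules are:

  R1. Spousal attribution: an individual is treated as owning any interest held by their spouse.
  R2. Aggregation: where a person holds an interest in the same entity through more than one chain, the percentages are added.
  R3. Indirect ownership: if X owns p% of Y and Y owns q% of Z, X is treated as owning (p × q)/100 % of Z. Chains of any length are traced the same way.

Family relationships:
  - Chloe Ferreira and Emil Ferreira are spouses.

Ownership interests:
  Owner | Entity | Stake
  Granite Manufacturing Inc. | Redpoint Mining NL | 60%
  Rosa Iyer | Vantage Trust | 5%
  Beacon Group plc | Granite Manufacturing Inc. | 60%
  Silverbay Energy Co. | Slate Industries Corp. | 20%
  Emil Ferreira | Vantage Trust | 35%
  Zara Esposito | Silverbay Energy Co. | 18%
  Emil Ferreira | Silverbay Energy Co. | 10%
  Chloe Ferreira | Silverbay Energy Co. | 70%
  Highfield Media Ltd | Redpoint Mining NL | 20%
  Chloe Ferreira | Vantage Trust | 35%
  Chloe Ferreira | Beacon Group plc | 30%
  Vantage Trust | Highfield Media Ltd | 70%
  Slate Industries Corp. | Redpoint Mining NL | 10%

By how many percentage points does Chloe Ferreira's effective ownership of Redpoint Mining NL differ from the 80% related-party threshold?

By spousal attribution (R1), Chloe Ferreira is treated as also owning Emil Ferreira's interest in Silverbay Energy Co, giving 70% + 10% = 80%.
By spousal attribution (R1), Chloe Ferreira is treated as also owning Emil Ferreira's interest in Vantage Trust, giving 35% + 35% = 70%.
Chain via Silverbay Energy Co. → Slate Industries Corp. (R3): 80% × 20% × 10% = 1.6% of Redpoint Mining NL.
Chain via Vantage Trust → Highfield Media Ltd (R3): 70% × 70% × 20% = 9.8% of Redpoint Mining NL.
Chain via Beacon Group plc → Granite Manufacturing Inc. (R3): 30% × 60% × 60% = 10.8% of Redpoint Mining NL.
Aggregating (R2): 1.6% + 9.8% + 10.8% = 22.2%.
22.2% falls short of the 80% threshold by 57.8 percentage points.

57.8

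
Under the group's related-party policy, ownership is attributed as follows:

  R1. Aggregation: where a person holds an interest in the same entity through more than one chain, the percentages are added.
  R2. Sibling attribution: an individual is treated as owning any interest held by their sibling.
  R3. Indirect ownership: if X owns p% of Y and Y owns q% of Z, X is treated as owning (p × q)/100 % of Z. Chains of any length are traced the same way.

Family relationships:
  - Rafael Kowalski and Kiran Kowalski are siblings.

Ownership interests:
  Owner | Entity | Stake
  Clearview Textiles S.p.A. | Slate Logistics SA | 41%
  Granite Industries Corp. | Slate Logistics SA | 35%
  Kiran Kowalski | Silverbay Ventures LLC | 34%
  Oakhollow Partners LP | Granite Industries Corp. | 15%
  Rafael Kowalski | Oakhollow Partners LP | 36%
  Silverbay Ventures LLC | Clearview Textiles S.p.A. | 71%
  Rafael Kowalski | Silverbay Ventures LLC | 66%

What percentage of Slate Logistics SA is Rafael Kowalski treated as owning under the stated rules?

31%

By sibling attribution (R2), Rafael Kowalski is treated as also owning Kiran Kowalski's interest in Silverbay Ventures LLC, giving 66% + 34% = 100%.
Chain via Oakhollow Partners LP → Granite Industries Corp. (R3): 36% × 15% × 35% = 1.89% of Slate Logistics SA.
Chain via Silverbay Ventures LLC → Clearview Textiles S.p.A. (R3): 100% × 71% × 41% = 29.11% of Slate Logistics SA.
Aggregating (R1): 1.89% + 29.11% = 31%.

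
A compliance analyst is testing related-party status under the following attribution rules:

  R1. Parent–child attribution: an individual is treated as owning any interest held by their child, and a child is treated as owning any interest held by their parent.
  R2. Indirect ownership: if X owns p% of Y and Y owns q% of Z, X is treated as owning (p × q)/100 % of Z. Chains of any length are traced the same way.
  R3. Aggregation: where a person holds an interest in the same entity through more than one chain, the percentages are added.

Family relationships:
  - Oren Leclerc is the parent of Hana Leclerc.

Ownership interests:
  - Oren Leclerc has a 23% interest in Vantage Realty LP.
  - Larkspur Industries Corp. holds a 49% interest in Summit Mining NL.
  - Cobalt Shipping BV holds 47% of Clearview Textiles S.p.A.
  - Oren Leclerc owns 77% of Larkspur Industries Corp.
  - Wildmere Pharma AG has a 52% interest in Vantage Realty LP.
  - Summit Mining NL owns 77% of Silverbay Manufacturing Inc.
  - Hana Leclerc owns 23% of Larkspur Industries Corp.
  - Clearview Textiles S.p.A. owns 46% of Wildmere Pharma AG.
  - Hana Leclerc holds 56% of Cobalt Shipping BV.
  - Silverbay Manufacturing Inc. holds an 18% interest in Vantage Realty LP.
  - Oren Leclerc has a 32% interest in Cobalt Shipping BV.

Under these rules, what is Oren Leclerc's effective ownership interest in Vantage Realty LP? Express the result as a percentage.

39.684712%

By parent–child attribution (R1), Oren Leclerc is treated as also owning Hana Leclerc's interest in Larkspur Industries Corp, giving 77% + 23% = 100%.
By parent–child attribution (R1), Oren Leclerc is treated as also owning Hana Leclerc's interest in Cobalt Shipping BV, giving 32% + 56% = 88%.
Chain via Larkspur Industries Corp. → Summit Mining NL → Silverbay Manufacturing Inc. (R2): 100% × 49% × 77% × 18% = 6.7914% of Vantage Realty LP.
Chain via Cobalt Shipping BV → Clearview Textiles S.p.A. → Wildmere Pharma AG (R2): 88% × 47% × 46% × 52% = 9.893312% of Vantage Realty LP.
Direct interest in Vantage Realty LP: 23%.
Aggregating (R3): 6.7914% + 9.893312% + 23% = 39.684712%.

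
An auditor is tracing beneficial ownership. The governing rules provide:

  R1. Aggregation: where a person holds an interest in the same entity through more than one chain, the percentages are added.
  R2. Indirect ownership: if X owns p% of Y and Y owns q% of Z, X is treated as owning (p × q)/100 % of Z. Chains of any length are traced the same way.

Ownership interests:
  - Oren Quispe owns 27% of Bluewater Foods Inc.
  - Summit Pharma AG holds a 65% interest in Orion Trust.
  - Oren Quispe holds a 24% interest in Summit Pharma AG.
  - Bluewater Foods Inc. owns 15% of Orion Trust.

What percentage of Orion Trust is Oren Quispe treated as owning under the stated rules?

Chain via Summit Pharma AG (R2): 24% × 65% = 15.6% of Orion Trust.
Chain via Bluewater Foods Inc. (R2): 27% × 15% = 4.05% of Orion Trust.
Aggregating (R1): 15.6% + 4.05% = 19.65%.

19.65%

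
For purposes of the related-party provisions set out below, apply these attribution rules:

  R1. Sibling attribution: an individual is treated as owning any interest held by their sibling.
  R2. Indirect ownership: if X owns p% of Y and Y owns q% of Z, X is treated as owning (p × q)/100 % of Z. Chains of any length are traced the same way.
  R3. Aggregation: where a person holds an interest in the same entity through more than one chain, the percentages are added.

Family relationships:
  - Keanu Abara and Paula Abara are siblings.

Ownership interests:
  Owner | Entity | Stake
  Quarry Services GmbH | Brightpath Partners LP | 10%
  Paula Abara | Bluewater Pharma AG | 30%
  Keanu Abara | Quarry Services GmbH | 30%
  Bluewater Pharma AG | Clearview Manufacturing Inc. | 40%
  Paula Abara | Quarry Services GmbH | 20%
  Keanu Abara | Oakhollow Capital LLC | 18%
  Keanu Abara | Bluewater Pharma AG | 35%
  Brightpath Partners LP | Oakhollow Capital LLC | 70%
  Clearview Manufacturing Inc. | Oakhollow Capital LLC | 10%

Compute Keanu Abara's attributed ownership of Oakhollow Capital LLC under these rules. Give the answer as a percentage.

By sibling attribution (R1), Keanu Abara is treated as also owning Paula Abara's interest in Bluewater Pharma AG, giving 35% + 30% = 65%.
By sibling attribution (R1), Keanu Abara is treated as also owning Paula Abara's interest in Quarry Services GmbH, giving 30% + 20% = 50%.
Chain via Bluewater Pharma AG → Clearview Manufacturing Inc. (R2): 65% × 40% × 10% = 2.6% of Oakhollow Capital LLC.
Chain via Quarry Services GmbH → Brightpath Partners LP (R2): 50% × 10% × 70% = 3.5% of Oakhollow Capital LLC.
Direct interest in Oakhollow Capital LLC: 18%.
Aggregating (R3): 2.6% + 3.5% + 18% = 24.1%.

24.1%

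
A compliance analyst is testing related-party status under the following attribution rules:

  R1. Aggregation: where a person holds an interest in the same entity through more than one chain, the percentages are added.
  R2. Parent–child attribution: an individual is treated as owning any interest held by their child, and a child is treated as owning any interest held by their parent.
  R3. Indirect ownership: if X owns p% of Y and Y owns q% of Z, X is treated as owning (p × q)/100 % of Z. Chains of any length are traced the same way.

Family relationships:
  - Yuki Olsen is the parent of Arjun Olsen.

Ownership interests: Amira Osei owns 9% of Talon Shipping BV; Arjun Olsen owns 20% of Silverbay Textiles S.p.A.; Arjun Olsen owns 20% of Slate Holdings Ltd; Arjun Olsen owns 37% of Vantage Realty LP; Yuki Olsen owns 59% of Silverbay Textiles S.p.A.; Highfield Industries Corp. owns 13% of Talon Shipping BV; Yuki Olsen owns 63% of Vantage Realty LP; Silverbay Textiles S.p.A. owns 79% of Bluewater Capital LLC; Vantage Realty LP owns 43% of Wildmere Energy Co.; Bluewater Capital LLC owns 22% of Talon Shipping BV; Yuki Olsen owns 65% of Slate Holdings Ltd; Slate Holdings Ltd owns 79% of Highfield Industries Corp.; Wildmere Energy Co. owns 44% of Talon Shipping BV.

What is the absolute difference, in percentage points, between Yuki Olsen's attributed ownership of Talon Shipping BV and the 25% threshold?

16.3797

By parent–child attribution (R2), Yuki Olsen is treated as also owning Arjun Olsen's interest in Silverbay Textiles S.p.A, giving 59% + 20% = 79%.
By parent–child attribution (R2), Yuki Olsen is treated as also owning Arjun Olsen's interest in Vantage Realty LP, giving 63% + 37% = 100%.
By parent–child attribution (R2), Yuki Olsen is treated as also owning Arjun Olsen's interest in Slate Holdings Ltd, giving 65% + 20% = 85%.
Chain via Silverbay Textiles S.p.A. → Bluewater Capital LLC (R3): 79% × 79% × 22% = 13.7302% of Talon Shipping BV.
Chain via Vantage Realty LP → Wildmere Energy Co. (R3): 100% × 43% × 44% = 18.92% of Talon Shipping BV.
Chain via Slate Holdings Ltd → Highfield Industries Corp. (R3): 85% × 79% × 13% = 8.7295% of Talon Shipping BV.
Aggregating (R1): 13.7302% + 18.92% + 8.7295% = 41.3797%.
41.3797% exceeds the 25% threshold by 16.3797 percentage points.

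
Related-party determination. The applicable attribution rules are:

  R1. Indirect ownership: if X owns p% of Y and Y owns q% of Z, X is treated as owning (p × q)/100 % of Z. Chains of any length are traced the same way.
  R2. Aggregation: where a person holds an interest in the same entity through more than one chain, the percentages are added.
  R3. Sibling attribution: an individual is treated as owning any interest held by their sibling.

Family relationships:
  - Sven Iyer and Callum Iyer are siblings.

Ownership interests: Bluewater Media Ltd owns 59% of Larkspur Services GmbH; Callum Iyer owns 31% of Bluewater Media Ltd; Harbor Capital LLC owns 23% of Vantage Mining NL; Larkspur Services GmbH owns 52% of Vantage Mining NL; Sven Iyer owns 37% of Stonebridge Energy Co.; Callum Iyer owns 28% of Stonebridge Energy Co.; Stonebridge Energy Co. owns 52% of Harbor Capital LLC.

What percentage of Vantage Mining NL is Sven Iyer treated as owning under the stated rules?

17.2848%

By sibling attribution (R3), Sven Iyer is treated as also owning Callum Iyer's interest in Stonebridge Energy Co, giving 37% + 28% = 65%.
By sibling attribution (R3), Sven Iyer is treated as owning Callum Iyer's 31% interest in Bluewater Media Ltd.
Chain via Stonebridge Energy Co. → Harbor Capital LLC (R1): 65% × 52% × 23% = 7.774% of Vantage Mining NL.
Chain via Bluewater Media Ltd → Larkspur Services GmbH (R1): 31% × 59% × 52% = 9.5108% of Vantage Mining NL.
Aggregating (R2): 7.774% + 9.5108% = 17.2848%.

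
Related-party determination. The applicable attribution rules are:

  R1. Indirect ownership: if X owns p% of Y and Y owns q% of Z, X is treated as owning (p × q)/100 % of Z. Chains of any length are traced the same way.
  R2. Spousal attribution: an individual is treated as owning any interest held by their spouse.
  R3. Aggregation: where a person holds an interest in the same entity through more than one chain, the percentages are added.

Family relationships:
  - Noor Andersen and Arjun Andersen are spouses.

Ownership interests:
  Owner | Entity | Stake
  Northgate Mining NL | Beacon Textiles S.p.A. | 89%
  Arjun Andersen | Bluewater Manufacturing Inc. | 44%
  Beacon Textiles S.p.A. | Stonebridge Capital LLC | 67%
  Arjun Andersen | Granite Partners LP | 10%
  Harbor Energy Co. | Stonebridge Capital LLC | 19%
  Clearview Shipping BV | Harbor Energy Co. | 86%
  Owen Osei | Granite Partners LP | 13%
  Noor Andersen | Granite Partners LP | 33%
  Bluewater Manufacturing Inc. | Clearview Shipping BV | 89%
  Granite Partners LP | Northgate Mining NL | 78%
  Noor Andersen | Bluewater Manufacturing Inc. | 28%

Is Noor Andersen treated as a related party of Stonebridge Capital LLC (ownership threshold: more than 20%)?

By spousal attribution (R2), Noor Andersen is treated as also owning Arjun Andersen's interest in Granite Partners LP, giving 33% + 10% = 43%.
By spousal attribution (R2), Noor Andersen is treated as also owning Arjun Andersen's interest in Bluewater Manufacturing Inc, giving 28% + 44% = 72%.
Chain via Granite Partners LP → Northgate Mining NL → Beacon Textiles S.p.A. (R1): 43% × 78% × 89% × 67% = 19.999902% of Stonebridge Capital LLC.
Chain via Bluewater Manufacturing Inc. → Clearview Shipping BV → Harbor Energy Co. (R1): 72% × 89% × 86% × 19% = 10.470672% of Stonebridge Capital LLC.
Aggregating (R3): 19.999902% + 10.470672% = 30.470574%.
30.470574% exceeds the 20% threshold, so Noor is a related party to Stonebridge Capital LLC.

Yes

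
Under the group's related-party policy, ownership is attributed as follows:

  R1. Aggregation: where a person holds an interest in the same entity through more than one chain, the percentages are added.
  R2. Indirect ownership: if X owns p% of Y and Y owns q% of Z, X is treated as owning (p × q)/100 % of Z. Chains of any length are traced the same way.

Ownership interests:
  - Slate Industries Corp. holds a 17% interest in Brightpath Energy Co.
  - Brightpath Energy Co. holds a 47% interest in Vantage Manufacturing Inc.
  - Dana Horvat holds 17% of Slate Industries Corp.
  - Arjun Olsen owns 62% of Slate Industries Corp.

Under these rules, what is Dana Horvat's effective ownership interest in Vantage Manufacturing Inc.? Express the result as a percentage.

1.3583%

Chain via Slate Industries Corp. → Brightpath Energy Co. (R2): 17% × 17% × 47% = 1.3583% of Vantage Manufacturing Inc.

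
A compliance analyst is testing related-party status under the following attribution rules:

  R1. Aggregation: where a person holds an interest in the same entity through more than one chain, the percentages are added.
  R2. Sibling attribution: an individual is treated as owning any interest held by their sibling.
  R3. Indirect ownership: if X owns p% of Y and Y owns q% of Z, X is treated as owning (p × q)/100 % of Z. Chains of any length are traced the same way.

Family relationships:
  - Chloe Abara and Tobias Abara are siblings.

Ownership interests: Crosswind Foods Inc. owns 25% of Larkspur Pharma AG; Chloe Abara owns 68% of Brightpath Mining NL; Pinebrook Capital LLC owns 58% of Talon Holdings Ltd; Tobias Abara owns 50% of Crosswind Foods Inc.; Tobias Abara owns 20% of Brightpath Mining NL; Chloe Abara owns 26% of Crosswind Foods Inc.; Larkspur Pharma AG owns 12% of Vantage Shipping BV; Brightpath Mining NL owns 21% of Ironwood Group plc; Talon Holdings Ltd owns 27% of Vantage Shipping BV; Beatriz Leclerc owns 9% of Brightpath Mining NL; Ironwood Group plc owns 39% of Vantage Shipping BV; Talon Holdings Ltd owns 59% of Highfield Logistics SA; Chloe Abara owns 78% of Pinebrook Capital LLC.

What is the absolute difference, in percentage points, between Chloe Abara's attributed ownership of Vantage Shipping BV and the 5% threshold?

16.702

By sibling attribution (R2), Chloe Abara is treated as also owning Tobias Abara's interest in Brightpath Mining NL, giving 68% + 20% = 88%.
By sibling attribution (R2), Chloe Abara is treated as also owning Tobias Abara's interest in Crosswind Foods Inc, giving 26% + 50% = 76%.
Chain via Pinebrook Capital LLC → Talon Holdings Ltd (R3): 78% × 58% × 27% = 12.2148% of Vantage Shipping BV.
Chain via Brightpath Mining NL → Ironwood Group plc (R3): 88% × 21% × 39% = 7.2072% of Vantage Shipping BV.
Chain via Crosswind Foods Inc. → Larkspur Pharma AG (R3): 76% × 25% × 12% = 2.28% of Vantage Shipping BV.
Aggregating (R1): 12.2148% + 7.2072% + 2.28% = 21.702%.
21.702% exceeds the 5% threshold by 16.702 percentage points.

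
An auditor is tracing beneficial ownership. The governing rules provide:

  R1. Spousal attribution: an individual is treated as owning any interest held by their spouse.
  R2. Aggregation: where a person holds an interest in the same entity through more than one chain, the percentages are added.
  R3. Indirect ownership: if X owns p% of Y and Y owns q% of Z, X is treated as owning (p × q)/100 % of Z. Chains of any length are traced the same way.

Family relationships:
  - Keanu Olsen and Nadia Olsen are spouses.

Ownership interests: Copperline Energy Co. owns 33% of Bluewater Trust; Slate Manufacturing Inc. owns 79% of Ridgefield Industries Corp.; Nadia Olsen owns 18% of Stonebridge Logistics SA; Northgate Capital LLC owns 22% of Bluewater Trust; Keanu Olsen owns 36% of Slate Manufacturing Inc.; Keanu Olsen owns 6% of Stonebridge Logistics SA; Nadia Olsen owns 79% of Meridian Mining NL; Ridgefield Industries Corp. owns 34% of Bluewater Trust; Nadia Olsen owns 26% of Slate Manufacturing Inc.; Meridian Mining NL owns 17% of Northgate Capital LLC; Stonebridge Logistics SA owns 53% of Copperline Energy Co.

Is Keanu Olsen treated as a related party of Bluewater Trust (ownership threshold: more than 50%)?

No

By spousal attribution (R1), Keanu Olsen is treated as also owning Nadia Olsen's interest in Slate Manufacturing Inc, giving 36% + 26% = 62%.
By spousal attribution (R1), Keanu Olsen is treated as also owning Nadia Olsen's interest in Stonebridge Logistics SA, giving 6% + 18% = 24%.
By spousal attribution (R1), Keanu Olsen is treated as owning Nadia Olsen's 79% interest in Meridian Mining NL.
Chain via Slate Manufacturing Inc. → Ridgefield Industries Corp. (R3): 62% × 79% × 34% = 16.6532% of Bluewater Trust.
Chain via Stonebridge Logistics SA → Copperline Energy Co. (R3): 24% × 53% × 33% = 4.1976% of Bluewater Trust.
Chain via Meridian Mining NL → Northgate Capital LLC (R3): 79% × 17% × 22% = 2.9546% of Bluewater Trust.
Aggregating (R2): 16.6532% + 4.1976% + 2.9546% = 23.8054%.
23.8054% does not exceed the 50% threshold, so Keanu is not a related party to Bluewater Trust.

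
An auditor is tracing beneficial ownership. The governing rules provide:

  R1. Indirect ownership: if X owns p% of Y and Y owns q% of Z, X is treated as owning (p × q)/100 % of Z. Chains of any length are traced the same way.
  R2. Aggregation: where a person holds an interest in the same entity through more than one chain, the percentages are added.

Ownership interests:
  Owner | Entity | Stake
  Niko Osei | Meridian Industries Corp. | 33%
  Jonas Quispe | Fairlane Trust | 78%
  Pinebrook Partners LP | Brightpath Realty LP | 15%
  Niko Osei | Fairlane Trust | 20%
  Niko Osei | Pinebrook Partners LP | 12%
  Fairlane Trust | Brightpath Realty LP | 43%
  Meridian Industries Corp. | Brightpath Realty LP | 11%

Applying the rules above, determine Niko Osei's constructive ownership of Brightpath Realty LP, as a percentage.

Chain via Meridian Industries Corp. (R1): 33% × 11% = 3.63% of Brightpath Realty LP.
Chain via Pinebrook Partners LP (R1): 12% × 15% = 1.8% of Brightpath Realty LP.
Chain via Fairlane Trust (R1): 20% × 43% = 8.6% of Brightpath Realty LP.
Aggregating (R2): 3.63% + 1.8% + 8.6% = 14.03%.

14.03%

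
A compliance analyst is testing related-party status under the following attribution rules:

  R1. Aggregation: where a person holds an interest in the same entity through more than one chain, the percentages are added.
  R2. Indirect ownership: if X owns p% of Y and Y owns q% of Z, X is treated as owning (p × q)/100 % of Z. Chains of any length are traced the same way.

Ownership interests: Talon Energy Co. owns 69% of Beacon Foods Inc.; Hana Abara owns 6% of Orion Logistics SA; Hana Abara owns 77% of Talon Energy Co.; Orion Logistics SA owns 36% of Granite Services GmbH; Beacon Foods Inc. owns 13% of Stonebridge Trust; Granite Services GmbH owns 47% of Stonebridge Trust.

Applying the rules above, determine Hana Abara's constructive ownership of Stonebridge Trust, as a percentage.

Chain via Orion Logistics SA → Granite Services GmbH (R2): 6% × 36% × 47% = 1.0152% of Stonebridge Trust.
Chain via Talon Energy Co. → Beacon Foods Inc. (R2): 77% × 69% × 13% = 6.9069% of Stonebridge Trust.
Aggregating (R1): 1.0152% + 6.9069% = 7.9221%.

7.9221%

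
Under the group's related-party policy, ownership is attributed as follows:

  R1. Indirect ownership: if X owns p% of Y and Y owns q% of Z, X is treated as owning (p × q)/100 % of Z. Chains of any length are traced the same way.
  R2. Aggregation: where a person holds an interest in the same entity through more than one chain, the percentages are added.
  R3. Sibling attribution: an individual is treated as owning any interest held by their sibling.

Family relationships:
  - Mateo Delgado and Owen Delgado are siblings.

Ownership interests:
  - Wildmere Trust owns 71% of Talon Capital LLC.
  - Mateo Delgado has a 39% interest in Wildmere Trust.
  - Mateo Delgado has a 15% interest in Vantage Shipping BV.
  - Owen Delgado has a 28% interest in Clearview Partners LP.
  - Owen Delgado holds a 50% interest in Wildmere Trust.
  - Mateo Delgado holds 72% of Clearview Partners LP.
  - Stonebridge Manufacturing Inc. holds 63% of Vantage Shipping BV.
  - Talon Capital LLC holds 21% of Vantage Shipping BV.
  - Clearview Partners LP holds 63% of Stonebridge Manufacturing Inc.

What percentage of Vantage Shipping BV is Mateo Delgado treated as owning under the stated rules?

67.9599%

By sibling attribution (R3), Mateo Delgado is treated as also owning Owen Delgado's interest in Clearview Partners LP, giving 72% + 28% = 100%.
By sibling attribution (R3), Mateo Delgado is treated as also owning Owen Delgado's interest in Wildmere Trust, giving 39% + 50% = 89%.
Chain via Clearview Partners LP → Stonebridge Manufacturing Inc. (R1): 100% × 63% × 63% = 39.69% of Vantage Shipping BV.
Chain via Wildmere Trust → Talon Capital LLC (R1): 89% × 71% × 21% = 13.2699% of Vantage Shipping BV.
Direct interest in Vantage Shipping BV: 15%.
Aggregating (R2): 39.69% + 13.2699% + 15% = 67.9599%.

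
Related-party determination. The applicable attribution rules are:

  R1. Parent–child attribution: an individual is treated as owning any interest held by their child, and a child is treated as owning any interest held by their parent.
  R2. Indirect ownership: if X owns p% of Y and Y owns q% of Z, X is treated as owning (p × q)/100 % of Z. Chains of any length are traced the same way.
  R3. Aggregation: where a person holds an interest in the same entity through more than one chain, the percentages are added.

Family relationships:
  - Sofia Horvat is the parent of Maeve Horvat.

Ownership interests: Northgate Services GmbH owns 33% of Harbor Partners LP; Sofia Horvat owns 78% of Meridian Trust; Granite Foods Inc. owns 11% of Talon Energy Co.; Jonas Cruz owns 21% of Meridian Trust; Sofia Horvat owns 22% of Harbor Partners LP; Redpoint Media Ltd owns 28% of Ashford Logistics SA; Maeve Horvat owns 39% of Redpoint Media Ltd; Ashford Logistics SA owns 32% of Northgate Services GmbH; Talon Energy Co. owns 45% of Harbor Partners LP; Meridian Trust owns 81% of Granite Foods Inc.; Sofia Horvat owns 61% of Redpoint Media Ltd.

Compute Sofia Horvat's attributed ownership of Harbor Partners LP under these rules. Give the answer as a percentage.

By parent–child attribution (R1), Sofia Horvat is treated as also owning Maeve Horvat's interest in Redpoint Media Ltd, giving 61% + 39% = 100%.
Chain via Meridian Trust → Granite Foods Inc. → Talon Energy Co. (R2): 78% × 81% × 11% × 45% = 3.12741% of Harbor Partners LP.
Chain via Redpoint Media Ltd → Ashford Logistics SA → Northgate Services GmbH (R2): 100% × 28% × 32% × 33% = 2.9568% of Harbor Partners LP.
Direct interest in Harbor Partners LP: 22%.
Aggregating (R3): 3.12741% + 2.9568% + 22% = 28.08421%.

28.08421%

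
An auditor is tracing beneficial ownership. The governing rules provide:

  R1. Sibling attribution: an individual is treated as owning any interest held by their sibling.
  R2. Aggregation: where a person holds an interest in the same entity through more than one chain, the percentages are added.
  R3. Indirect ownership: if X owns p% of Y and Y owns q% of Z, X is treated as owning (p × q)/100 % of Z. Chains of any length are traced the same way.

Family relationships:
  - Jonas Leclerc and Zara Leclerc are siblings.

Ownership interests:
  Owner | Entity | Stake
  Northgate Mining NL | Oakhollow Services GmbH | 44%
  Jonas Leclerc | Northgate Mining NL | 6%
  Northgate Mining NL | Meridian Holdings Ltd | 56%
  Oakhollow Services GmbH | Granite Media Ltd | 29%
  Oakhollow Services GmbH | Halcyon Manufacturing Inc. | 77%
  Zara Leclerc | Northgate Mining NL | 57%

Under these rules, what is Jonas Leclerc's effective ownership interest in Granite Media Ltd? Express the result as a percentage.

8.0388%

By sibling attribution (R1), Jonas Leclerc is treated as also owning Zara Leclerc's interest in Northgate Mining NL, giving 6% + 57% = 63%.
Chain via Northgate Mining NL → Oakhollow Services GmbH (R3): 63% × 44% × 29% = 8.0388% of Granite Media Ltd.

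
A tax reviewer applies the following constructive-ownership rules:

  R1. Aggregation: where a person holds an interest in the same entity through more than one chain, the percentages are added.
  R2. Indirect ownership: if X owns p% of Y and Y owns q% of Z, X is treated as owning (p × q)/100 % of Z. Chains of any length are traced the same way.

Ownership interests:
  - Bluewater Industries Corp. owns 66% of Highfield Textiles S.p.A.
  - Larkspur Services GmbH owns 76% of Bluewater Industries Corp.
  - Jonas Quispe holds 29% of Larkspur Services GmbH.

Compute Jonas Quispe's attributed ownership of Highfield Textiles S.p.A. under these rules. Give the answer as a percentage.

14.5464%

Chain via Larkspur Services GmbH → Bluewater Industries Corp. (R2): 29% × 76% × 66% = 14.5464% of Highfield Textiles S.p.A.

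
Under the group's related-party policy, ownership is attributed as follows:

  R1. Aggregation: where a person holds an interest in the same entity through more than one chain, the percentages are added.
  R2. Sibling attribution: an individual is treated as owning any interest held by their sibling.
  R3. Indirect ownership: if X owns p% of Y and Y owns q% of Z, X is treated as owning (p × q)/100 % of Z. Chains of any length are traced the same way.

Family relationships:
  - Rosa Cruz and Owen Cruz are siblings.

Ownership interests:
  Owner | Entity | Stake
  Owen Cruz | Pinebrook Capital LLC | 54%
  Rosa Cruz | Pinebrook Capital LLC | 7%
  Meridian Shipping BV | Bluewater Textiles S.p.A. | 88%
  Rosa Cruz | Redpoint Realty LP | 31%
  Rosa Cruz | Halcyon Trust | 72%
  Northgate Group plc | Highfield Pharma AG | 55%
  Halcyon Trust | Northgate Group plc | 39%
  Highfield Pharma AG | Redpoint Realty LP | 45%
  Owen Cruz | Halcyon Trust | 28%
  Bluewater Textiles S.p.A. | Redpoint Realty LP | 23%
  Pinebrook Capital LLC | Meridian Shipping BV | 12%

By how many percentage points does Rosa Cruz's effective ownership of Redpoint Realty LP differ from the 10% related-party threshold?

By sibling attribution (R2), Rosa Cruz is treated as also owning Owen Cruz's interest in Halcyon Trust, giving 72% + 28% = 100%.
By sibling attribution (R2), Rosa Cruz is treated as also owning Owen Cruz's interest in Pinebrook Capital LLC, giving 7% + 54% = 61%.
Chain via Halcyon Trust → Northgate Group plc → Highfield Pharma AG (R3): 100% × 39% × 55% × 45% = 9.6525% of Redpoint Realty LP.
Chain via Pinebrook Capital LLC → Meridian Shipping BV → Bluewater Textiles S.p.A. (R3): 61% × 12% × 88% × 23% = 1.481568% of Redpoint Realty LP.
Direct interest in Redpoint Realty LP: 31%.
Aggregating (R1): 9.6525% + 1.481568% + 31% = 42.134068%.
42.134068% exceeds the 10% threshold by 32.134068 percentage points.

32.134068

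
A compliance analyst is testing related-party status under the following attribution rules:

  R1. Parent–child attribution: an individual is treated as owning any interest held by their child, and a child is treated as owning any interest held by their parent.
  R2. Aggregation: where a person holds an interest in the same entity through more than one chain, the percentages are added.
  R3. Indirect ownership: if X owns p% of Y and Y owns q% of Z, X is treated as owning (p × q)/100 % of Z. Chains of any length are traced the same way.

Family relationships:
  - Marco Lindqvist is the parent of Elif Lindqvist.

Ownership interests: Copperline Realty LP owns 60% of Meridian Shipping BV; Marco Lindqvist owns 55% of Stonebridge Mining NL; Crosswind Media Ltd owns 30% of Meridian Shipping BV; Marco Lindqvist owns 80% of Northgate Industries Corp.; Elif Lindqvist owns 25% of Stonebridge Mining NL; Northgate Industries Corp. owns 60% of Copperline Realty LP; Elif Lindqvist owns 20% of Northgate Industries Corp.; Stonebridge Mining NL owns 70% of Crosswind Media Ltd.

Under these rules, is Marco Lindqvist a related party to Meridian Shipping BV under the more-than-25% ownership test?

By parent–child attribution (R1), Marco Lindqvist is treated as also owning Elif Lindqvist's interest in Stonebridge Mining NL, giving 55% + 25% = 80%.
By parent–child attribution (R1), Marco Lindqvist is treated as also owning Elif Lindqvist's interest in Northgate Industries Corp, giving 80% + 20% = 100%.
Chain via Stonebridge Mining NL → Crosswind Media Ltd (R3): 80% × 70% × 30% = 16.8% of Meridian Shipping BV.
Chain via Northgate Industries Corp. → Copperline Realty LP (R3): 100% × 60% × 60% = 36% of Meridian Shipping BV.
Aggregating (R2): 16.8% + 36% = 52.8%.
52.8% exceeds the 25% threshold, so Marco is a related party to Meridian Shipping BV.

Yes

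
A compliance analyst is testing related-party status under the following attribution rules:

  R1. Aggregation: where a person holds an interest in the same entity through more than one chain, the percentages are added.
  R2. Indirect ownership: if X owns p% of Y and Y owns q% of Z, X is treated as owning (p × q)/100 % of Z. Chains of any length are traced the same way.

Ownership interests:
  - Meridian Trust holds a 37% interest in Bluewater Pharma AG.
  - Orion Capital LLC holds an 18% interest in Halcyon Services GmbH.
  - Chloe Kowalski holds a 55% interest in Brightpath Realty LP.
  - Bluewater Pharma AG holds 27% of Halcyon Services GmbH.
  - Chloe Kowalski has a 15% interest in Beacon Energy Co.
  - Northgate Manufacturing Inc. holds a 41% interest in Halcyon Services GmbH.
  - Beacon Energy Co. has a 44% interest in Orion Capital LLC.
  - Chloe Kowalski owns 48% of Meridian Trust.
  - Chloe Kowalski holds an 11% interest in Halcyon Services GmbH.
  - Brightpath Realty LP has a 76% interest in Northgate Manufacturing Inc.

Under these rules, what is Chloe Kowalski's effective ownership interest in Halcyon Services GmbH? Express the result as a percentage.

Chain via Meridian Trust → Bluewater Pharma AG (R2): 48% × 37% × 27% = 4.7952% of Halcyon Services GmbH.
Chain via Beacon Energy Co. → Orion Capital LLC (R2): 15% × 44% × 18% = 1.188% of Halcyon Services GmbH.
Chain via Brightpath Realty LP → Northgate Manufacturing Inc. (R2): 55% × 76% × 41% = 17.138% of Halcyon Services GmbH.
Direct interest in Halcyon Services GmbH: 11%.
Aggregating (R1): 4.7952% + 1.188% + 17.138% + 11% = 34.1212%.

34.1212%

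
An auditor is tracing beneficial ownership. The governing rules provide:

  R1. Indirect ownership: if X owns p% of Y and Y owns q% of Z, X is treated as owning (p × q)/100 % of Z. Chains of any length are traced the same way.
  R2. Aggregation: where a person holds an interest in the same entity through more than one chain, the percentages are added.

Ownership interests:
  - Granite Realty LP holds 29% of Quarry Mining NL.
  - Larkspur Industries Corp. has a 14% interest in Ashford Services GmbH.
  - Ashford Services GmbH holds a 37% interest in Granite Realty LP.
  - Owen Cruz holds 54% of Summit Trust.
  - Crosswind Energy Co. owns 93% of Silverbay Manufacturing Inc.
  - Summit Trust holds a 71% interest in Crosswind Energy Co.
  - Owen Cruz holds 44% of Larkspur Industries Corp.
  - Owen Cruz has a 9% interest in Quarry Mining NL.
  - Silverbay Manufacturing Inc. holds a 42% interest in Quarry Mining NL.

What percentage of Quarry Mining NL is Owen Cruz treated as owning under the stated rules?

Chain via Larkspur Industries Corp. → Ashford Services GmbH → Granite Realty LP (R1): 44% × 14% × 37% × 29% = 0.660968% of Quarry Mining NL.
Chain via Summit Trust → Crosswind Energy Co. → Silverbay Manufacturing Inc. (R1): 54% × 71% × 93% × 42% = 14.975604% of Quarry Mining NL.
Direct interest in Quarry Mining NL: 9%.
Aggregating (R2): 0.660968% + 14.975604% + 9% = 24.636572%.

24.636572%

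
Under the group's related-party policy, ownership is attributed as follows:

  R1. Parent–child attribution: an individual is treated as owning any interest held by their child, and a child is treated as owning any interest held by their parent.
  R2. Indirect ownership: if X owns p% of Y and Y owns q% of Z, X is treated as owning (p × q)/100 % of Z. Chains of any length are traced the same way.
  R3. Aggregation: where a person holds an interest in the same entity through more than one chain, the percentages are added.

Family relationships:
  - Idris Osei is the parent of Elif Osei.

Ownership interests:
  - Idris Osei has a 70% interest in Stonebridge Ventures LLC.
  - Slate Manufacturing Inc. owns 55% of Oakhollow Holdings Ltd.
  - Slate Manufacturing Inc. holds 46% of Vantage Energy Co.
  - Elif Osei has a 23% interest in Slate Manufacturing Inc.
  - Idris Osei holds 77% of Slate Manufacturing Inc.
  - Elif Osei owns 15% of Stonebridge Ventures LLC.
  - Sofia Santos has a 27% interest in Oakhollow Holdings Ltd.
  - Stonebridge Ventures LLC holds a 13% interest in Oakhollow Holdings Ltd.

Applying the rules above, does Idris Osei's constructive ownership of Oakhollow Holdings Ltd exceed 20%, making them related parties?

Yes

By parent–child attribution (R1), Idris Osei is treated as also owning Elif Osei's interest in Stonebridge Ventures LLC, giving 70% + 15% = 85%.
By parent–child attribution (R1), Idris Osei is treated as also owning Elif Osei's interest in Slate Manufacturing Inc, giving 77% + 23% = 100%.
Chain via Stonebridge Ventures LLC (R2): 85% × 13% = 11.05% of Oakhollow Holdings Ltd.
Chain via Slate Manufacturing Inc. (R2): 100% × 55% = 55% of Oakhollow Holdings Ltd.
Aggregating (R3): 11.05% + 55% = 66.05%.
66.05% exceeds the 20% threshold, so Idris is a related party to Oakhollow Holdings Ltd.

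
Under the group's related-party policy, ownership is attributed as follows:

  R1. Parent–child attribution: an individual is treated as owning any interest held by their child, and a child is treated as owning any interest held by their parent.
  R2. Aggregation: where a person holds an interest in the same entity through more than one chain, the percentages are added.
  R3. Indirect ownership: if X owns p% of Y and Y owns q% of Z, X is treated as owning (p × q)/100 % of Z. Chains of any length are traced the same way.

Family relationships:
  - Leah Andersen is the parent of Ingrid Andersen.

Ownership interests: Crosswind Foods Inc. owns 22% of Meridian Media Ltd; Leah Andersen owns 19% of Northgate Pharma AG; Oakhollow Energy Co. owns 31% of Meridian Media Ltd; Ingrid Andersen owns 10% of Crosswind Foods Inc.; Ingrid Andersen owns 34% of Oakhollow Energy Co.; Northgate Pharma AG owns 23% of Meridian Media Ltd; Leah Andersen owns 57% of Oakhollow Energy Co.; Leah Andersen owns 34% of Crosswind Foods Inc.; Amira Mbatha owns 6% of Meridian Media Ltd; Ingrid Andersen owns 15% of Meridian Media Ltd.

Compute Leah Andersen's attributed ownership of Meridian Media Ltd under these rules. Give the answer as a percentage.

By parent–child attribution (R1), Leah Andersen is treated as also owning Ingrid Andersen's interest in Oakhollow Energy Co, giving 57% + 34% = 91%.
By parent–child attribution (R1), Leah Andersen is treated as also owning Ingrid Andersen's interest in Crosswind Foods Inc, giving 34% + 10% = 44%.
By parent–child attribution (R1), Leah Andersen is treated as owning Ingrid Andersen's 15% interest in Meridian Media Ltd.
Chain via Oakhollow Energy Co. (R3): 91% × 31% = 28.21% of Meridian Media Ltd.
Chain via Northgate Pharma AG (R3): 19% × 23% = 4.37% of Meridian Media Ltd.
Chain via Crosswind Foods Inc. (R3): 44% × 22% = 9.68% of Meridian Media Ltd.
Direct interest in Meridian Media Ltd: 15%.
Aggregating (R2): 28.21% + 4.37% + 9.68% + 15% = 57.26%.

57.26%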